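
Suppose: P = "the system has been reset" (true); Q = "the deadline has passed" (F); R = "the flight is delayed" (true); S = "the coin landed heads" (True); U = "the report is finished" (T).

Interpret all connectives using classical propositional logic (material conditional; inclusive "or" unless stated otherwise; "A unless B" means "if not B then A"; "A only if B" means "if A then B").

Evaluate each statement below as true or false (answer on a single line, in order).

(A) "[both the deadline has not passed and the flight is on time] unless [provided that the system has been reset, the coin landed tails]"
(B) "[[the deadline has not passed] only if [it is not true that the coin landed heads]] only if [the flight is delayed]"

(A): Formalization: (not Q and not R) or (P -> not S)

not Q = not False = True
not R = not True = False
not Q and not R = True and False = False
not S = not True = False
P -> not S = True -> False = False
(not Q and not R) or (P -> not S) = False or False = False
So (A) is false.

(B): This is (not Q -> not S) -> R.

not Q = not False = True
not S = not True = False
not Q -> not S = True -> False = False
(not Q -> not S) -> R = False -> True = True
Hence (B) is true.

(A) False, (B) True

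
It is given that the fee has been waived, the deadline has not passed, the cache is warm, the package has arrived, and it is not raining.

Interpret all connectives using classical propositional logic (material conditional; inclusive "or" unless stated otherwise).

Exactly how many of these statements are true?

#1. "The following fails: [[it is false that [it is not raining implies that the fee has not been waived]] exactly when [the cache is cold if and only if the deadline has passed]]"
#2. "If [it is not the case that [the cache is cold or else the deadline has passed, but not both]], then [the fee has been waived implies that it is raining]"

Let U = "it is raining" (F), P = "the fee has been waived" (T), R = "the cache is warm" (T), Q = "the deadline has passed" (F).

#1: Parsed as ¬(¬(¬U → ¬P) ↔ (¬R ↔ Q))

¬U = ¬F = T
¬P = ¬T = F
¬U → ¬P = T → F = F
¬(¬U → ¬P) = ¬F = T
¬R = ¬T = F
¬R ↔ Q = F ↔ F = T
¬(¬U → ¬P) ↔ (¬R ↔ Q) = T ↔ T = T
¬(¬(¬U → ¬P) ↔ (¬R ↔ Q)) = ¬T = F
So #1 is false.

#2: This is ¬(¬R ⊕ Q) → (P → U).

¬R = ¬T = F
¬R ⊕ Q = F ⊕ F = F
¬(¬R ⊕ Q) = ¬F = T
P → U = T → F = F
¬(¬R ⊕ Q) → (P → U) = T → F = F
Hence #2 is false.

0 of the 2 statements are true (none).

0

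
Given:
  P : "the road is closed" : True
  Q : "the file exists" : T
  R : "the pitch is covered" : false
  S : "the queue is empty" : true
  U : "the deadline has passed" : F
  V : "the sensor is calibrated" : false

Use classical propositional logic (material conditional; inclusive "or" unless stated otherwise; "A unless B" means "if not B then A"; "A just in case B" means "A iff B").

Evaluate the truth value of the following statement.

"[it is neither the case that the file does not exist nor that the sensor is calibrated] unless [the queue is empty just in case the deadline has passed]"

True

Values: Q=True, V=False, S=True, U=False.
Parsed as (not Q nor V) or (S iff U)

not Q = not True = False
not Q nor V = False nor False = True
S iff U = True iff False = False
(not Q nor V) or (S iff U) = True or False = True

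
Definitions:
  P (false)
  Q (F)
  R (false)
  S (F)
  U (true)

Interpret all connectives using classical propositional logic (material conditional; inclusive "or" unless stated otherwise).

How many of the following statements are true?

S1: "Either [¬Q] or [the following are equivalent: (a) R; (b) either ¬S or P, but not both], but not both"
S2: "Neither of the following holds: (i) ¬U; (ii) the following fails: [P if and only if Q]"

S1: Formalization: ~Q xor (R <-> (~S xor P))

~Q = ~F = T
~S = ~F = T
~S xor P = T xor F = T
R <-> (~S xor P) = F <-> T = F
~Q xor (R <-> (~S xor P)) = T xor F = T
Thus S1 is true.

S2: Formalization: ~U nor ~(P <-> Q)

~U = ~T = F
P <-> Q = F <-> F = T
~(P <-> Q) = ~T = F
~U nor ~(P <-> Q) = F nor F = T
Thus S2 is true.

Count: 2.

2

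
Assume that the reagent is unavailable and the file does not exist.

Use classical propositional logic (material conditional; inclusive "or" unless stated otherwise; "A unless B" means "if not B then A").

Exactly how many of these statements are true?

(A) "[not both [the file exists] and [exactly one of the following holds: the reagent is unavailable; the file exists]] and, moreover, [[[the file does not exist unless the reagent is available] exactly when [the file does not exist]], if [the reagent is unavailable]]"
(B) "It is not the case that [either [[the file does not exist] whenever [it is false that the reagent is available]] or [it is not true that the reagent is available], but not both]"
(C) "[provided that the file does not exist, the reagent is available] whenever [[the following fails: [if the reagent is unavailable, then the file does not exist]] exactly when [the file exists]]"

2

Let Q = "the file exists" (F), P = "the reagent is available" (F).

(A): In symbols: (Q nand (~P xor Q)) & (~P -> ((~Q | P) <-> ~Q))

~P = ~F = T
~P xor Q = T xor F = T
Q nand (~P xor Q) = F nand T = T
~P = ~F = T
~Q = ~F = T
~Q | P = T | F = T
~Q = ~F = T
(~Q | P) <-> ~Q = T <-> T = T
~P -> ((~Q | P) <-> ~Q) = T -> T = T
(Q nand (~P xor Q)) & (~P -> ((~Q | P) <-> ~Q)) = T & T = T
Thus (A) is true.

(B): Formalization: ~((~P -> ~Q) xor ~P)

~P = ~F = T
~Q = ~F = T
~P -> ~Q = T -> T = T
~P = ~F = T
(~P -> ~Q) xor ~P = T xor T = F
~((~P -> ~Q) xor ~P) = ~F = T
So (B) is true.

(C): Formalization: (~(~P -> ~Q) <-> Q) -> (~Q -> P)

~P = ~F = T
~Q = ~F = T
~P -> ~Q = T -> T = T
~(~P -> ~Q) = ~T = F
~(~P -> ~Q) <-> Q = F <-> F = T
~Q = ~F = T
~Q -> P = T -> F = F
(~(~P -> ~Q) <-> Q) -> (~Q -> P) = T -> F = F
Thus (C) is false.

2 of the 3 statements are true.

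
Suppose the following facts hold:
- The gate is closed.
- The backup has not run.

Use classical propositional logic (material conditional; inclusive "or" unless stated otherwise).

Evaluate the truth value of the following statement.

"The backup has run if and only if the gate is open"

Let D = "the backup has run" (F), W = "the gate is open" (F).
This is D ↔ W.

D ↔ W = F ↔ F = T

The statement is true.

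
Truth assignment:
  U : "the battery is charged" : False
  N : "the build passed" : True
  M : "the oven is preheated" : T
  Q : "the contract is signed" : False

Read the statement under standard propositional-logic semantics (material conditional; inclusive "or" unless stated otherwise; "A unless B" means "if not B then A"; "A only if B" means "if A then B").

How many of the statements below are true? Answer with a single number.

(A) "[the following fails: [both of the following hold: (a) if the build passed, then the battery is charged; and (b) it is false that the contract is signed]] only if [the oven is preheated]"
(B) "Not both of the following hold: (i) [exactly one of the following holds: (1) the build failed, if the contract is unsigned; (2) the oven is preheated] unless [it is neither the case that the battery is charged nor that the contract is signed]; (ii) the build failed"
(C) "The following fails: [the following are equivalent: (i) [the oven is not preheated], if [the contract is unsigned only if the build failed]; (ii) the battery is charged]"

(A): This is not ((N -> U) and not Q) -> M.

N -> U = True -> False = False
not Q = not False = True
(N -> U) and not Q = False and True = False
not ((N -> U) and not Q) = not False = True
not ((N -> U) and not Q) -> M = True -> True = True
So (A) is true.

(B): Parsed as (((not Q -> not N) xor M) or (U nor Q)) nand not N

not Q = not False = True
not N = not True = False
not Q -> not N = True -> False = False
(not Q -> not N) xor M = False xor True = True
U nor Q = False nor False = True
((not Q -> not N) xor M) or (U nor Q) = True or True = True
not N = not True = False
(((not Q -> not N) xor M) or (U nor Q)) nand not N = True nand False = True
Hence (B) is true.

(C): Parsed as not (((not Q -> not N) -> not M) iff U)

not Q = not False = True
not N = not True = False
not Q -> not N = True -> False = False
not M = not True = False
(not Q -> not N) -> not M = False -> False = True
((not Q -> not N) -> not M) iff U = True iff False = False
not (((not Q -> not N) -> not M) iff U) = not False = True
Hence (C) is true.

3 of the 3 statements are true.

3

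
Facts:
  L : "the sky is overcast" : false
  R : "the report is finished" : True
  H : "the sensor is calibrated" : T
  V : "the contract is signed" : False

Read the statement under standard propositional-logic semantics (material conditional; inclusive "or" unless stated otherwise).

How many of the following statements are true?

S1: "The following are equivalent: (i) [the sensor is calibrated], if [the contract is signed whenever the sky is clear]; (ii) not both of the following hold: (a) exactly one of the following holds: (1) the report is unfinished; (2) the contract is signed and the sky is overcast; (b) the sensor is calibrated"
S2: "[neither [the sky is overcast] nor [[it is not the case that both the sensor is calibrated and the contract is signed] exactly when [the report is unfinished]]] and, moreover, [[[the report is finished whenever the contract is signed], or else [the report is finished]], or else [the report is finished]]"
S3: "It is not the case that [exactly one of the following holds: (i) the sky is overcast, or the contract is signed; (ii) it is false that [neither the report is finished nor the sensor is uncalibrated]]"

2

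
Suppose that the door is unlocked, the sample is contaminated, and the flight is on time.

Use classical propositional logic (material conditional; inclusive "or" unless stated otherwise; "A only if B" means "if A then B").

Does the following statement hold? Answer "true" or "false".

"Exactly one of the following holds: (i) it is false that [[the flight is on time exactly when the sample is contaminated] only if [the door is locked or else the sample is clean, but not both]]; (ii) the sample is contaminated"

Let D = "the flight is delayed" (F), Q = "the sample is contaminated" (T), R = "the door is locked" (F).
In symbols: ~((~D <-> Q) -> (R xor ~Q)) xor Q

~D = ~F = T
~D <-> Q = T <-> T = T
~Q = ~T = F
R xor ~Q = F xor F = F
(~D <-> Q) -> (R xor ~Q) = T -> F = F
~((~D <-> Q) -> (R xor ~Q)) = ~F = T
~((~D <-> Q) -> (R xor ~Q)) xor Q = T xor T = F

false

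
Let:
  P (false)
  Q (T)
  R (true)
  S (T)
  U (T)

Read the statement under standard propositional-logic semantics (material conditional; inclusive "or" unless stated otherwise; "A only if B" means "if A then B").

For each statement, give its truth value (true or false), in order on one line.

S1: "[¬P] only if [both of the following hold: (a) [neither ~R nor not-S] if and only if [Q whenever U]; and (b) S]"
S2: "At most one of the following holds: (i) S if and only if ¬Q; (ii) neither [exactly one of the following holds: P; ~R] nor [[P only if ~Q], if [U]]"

S1: Parsed as ~P -> (((~R nor ~S) <-> (U -> Q)) & S)

~P = ~F = T
~R = ~T = F
~S = ~T = F
~R nor ~S = F nor F = T
U -> Q = T -> T = T
(~R nor ~S) <-> (U -> Q) = T <-> T = T
((~R nor ~S) <-> (U -> Q)) & S = T & T = T
~P -> (((~R nor ~S) <-> (U -> Q)) & S) = T -> T = T
So S1 is true.

S2: Parsed as (S <-> ~Q) nand ((P xor ~R) nor (U -> (P -> ~Q)))

~Q = ~T = F
S <-> ~Q = T <-> F = F
~R = ~T = F
P xor ~R = F xor F = F
~Q = ~T = F
P -> ~Q = F -> F = T
U -> (P -> ~Q) = T -> T = T
(P xor ~R) nor (U -> (P -> ~Q)) = F nor T = F
(S <-> ~Q) nand ((P xor ~R) nor (U -> (P -> ~Q))) = F nand F = T
So S2 is true.

S1 True, S2 True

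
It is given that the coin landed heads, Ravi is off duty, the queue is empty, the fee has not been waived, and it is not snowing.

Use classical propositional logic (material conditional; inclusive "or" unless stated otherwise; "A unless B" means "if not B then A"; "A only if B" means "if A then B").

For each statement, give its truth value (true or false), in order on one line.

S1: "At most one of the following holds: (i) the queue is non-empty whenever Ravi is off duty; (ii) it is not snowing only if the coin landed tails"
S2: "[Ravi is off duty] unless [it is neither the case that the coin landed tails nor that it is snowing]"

S1 T / S2 T

Let P = "Ravi is on call" (F), V = "the queue is empty" (T), G = "it is snowing" (F), M = "the coin landed heads" (T).

S1: Formalization: (¬P → ¬V) ↑ (¬G → ¬M)

¬P = ¬F = T
¬V = ¬T = F
¬P → ¬V = T → F = F
¬G = ¬F = T
¬M = ¬T = F
¬G → ¬M = T → F = F
(¬P → ¬V) ↑ (¬G → ¬M) = F ↑ F = T
Thus S1 is true.

S2: In symbols: ¬P ∨ (¬M ↓ G)

¬P = ¬F = T
¬M = ¬T = F
¬M ↓ G = F ↓ F = T
¬P ∨ (¬M ↓ G) = T ∨ T = T
Hence S2 is true.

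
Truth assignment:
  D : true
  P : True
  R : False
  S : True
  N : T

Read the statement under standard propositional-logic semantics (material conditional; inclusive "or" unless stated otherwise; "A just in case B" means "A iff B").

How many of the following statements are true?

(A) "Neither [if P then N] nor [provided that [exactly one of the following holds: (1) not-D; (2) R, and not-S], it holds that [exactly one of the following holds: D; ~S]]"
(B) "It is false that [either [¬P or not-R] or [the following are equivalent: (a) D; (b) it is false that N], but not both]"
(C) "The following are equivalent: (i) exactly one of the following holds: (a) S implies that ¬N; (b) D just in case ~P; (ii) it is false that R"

(A): In symbols: (P -> N) nor ((~D xor (R & ~S)) -> (D xor ~S))

P -> N = T -> T = T
~D = ~T = F
~S = ~T = F
R & ~S = F & F = F
~D xor (R & ~S) = F xor F = F
~S = ~T = F
D xor ~S = T xor F = T
(~D xor (R & ~S)) -> (D xor ~S) = F -> T = T
(P -> N) nor ((~D xor (R & ~S)) -> (D xor ~S)) = T nor T = F
So (A) is false.

(B): Parsed as ~((~P | ~R) xor (D <-> ~N))

~P = ~T = F
~R = ~F = T
~P | ~R = F | T = T
~N = ~T = F
D <-> ~N = T <-> F = F
(~P | ~R) xor (D <-> ~N) = T xor F = T
~((~P | ~R) xor (D <-> ~N)) = ~T = F
So (B) is false.

(C): Parsed as ((S -> ~N) xor (D <-> ~P)) <-> ~R

~N = ~T = F
S -> ~N = T -> F = F
~P = ~T = F
D <-> ~P = T <-> F = F
(S -> ~N) xor (D <-> ~P) = F xor F = F
~R = ~F = T
((S -> ~N) xor (D <-> ~P)) <-> ~R = F <-> T = F
Hence (C) is false.

Count: 0.

0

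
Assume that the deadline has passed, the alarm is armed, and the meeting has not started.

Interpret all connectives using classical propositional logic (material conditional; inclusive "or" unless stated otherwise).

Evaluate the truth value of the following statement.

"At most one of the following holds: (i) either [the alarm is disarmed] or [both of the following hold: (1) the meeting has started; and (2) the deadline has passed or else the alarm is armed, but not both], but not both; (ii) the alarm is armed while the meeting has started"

True

Let H = "the alarm is armed" (T), R = "the meeting has started" (F), P = "the deadline has passed" (T).
Parsed as (~H xor (R & (P xor H))) nand (H & R)

~H = ~T = F
P xor H = T xor T = F
R & (P xor H) = F & F = F
~H xor (R & (P xor H)) = F xor F = F
H & R = T & F = F
(~H xor (R & (P xor H))) nand (H & R) = F nand F = T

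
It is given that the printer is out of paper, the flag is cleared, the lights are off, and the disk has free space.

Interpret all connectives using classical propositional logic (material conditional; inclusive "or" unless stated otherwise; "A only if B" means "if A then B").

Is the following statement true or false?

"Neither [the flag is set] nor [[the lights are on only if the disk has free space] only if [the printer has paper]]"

Let Q = "the flag is set" (F), R = "the lights are on" (F), S = "the disk is full" (F), P = "the printer has paper" (F).
Parsed as Q ↓ ((R → ¬S) → P)

¬S = ¬F = T
R → ¬S = F → T = T
(R → ¬S) → P = T → F = F
Q ↓ ((R → ¬S) → P) = F ↓ F = T

true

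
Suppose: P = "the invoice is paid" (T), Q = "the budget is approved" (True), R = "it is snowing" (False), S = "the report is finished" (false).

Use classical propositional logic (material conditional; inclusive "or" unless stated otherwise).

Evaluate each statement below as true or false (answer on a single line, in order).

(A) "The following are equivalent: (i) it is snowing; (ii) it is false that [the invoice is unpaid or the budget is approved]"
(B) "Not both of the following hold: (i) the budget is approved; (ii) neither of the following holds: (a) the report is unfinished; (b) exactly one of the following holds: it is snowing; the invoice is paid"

(A) T, (B) T

(A): Parsed as R iff not (not P or Q)

not P = not True = False
not P or Q = False or True = True
not (not P or Q) = not True = False
R iff not (not P or Q) = False iff False = True
So (A) is true.

(B): This is Q nand (not S nor (R xor P)).

not S = not False = True
R xor P = False xor True = True
not S nor (R xor P) = True nor True = False
Q nand (not S nor (R xor P)) = True nand False = True
Thus (B) is true.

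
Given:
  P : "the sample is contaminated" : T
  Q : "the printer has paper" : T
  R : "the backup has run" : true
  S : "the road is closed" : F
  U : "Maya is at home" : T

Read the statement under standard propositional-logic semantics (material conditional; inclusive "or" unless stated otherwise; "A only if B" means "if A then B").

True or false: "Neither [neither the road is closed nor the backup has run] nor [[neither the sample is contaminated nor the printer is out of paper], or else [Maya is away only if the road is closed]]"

This is (S nor R) nor ((P nor not Q) or (not U -> S)).

S nor R = False nor True = False
not Q = not True = False
P nor not Q = True nor False = False
not U = not True = False
not U -> S = False -> False = True
(P nor not Q) or (not U -> S) = False or True = True
(S nor R) nor ((P nor not Q) or (not U -> S)) = False nor True = False

false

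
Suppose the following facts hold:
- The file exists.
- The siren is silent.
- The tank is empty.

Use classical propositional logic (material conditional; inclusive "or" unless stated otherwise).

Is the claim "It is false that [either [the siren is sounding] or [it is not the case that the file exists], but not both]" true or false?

true

Let H = "the siren is sounding" (F), G = "the file exists" (T).
This is ¬(H ⊕ ¬G).

¬G = ¬T = F
H ⊕ ¬G = F ⊕ F = F
¬(H ⊕ ¬G) = ¬F = T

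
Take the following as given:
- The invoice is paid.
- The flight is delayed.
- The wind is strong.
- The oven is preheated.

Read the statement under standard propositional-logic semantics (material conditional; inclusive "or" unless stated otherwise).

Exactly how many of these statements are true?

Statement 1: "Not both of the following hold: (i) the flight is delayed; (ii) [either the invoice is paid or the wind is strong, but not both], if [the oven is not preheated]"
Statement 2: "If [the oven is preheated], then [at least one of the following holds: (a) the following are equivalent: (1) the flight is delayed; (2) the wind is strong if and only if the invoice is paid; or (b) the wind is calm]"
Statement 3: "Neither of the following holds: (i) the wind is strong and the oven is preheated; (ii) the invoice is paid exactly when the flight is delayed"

1

Let R = "the flight is delayed" (T), Q = "the oven is preheated" (T), G = "the invoice is paid" (T), V = "the wind is strong" (T).

Statement 1: In symbols: R ↑ (¬Q → (G ⊕ V))

¬Q = ¬T = F
G ⊕ V = T ⊕ T = F
¬Q → (G ⊕ V) = F → F = T
R ↑ (¬Q → (G ⊕ V)) = T ↑ T = F
Thus Statement 1 is false.

Statement 2: This is Q → ((R ↔ (V ↔ G)) ∨ ¬V).

V ↔ G = T ↔ T = T
R ↔ (V ↔ G) = T ↔ T = T
¬V = ¬T = F
(R ↔ (V ↔ G)) ∨ ¬V = T ∨ F = T
Q → ((R ↔ (V ↔ G)) ∨ ¬V) = T → T = T
Thus Statement 2 is true.

Statement 3: Parsed as (V ∧ Q) ↓ (G ↔ R)

V ∧ Q = T ∧ T = T
G ↔ R = T ↔ T = T
(V ∧ Q) ↓ (G ↔ R) = T ↓ T = F
Hence Statement 3 is false.

True statements: 1 (Statement 2).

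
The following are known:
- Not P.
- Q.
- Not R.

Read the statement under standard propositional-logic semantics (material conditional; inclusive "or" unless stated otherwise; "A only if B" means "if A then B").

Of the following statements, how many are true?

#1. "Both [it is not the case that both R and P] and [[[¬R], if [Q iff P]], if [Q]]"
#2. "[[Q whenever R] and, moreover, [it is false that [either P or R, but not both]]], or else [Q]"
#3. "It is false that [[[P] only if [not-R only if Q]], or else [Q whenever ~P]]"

2

#1: This is (R nand P) & (Q -> ((Q <-> P) -> ~R)).

R nand P = F nand F = T
Q <-> P = T <-> F = F
~R = ~F = T
(Q <-> P) -> ~R = F -> T = T
Q -> ((Q <-> P) -> ~R) = T -> T = T
(R nand P) & (Q -> ((Q <-> P) -> ~R)) = T & T = T
So #1 is true.

#2: This is ((R -> Q) & ~(P xor R)) | Q.

R -> Q = F -> T = T
P xor R = F xor F = F
~(P xor R) = ~F = T
(R -> Q) & ~(P xor R) = T & T = T
((R -> Q) & ~(P xor R)) | Q = T | T = T
So #2 is true.

#3: In symbols: ~((P -> (~R -> Q)) | (~P -> Q))

~R = ~F = T
~R -> Q = T -> T = T
P -> (~R -> Q) = F -> T = T
~P = ~F = T
~P -> Q = T -> T = T
(P -> (~R -> Q)) | (~P -> Q) = T | T = T
~((P -> (~R -> Q)) | (~P -> Q)) = ~T = F
Hence #3 is false.

2 of the 3 statements are true (#1, #2).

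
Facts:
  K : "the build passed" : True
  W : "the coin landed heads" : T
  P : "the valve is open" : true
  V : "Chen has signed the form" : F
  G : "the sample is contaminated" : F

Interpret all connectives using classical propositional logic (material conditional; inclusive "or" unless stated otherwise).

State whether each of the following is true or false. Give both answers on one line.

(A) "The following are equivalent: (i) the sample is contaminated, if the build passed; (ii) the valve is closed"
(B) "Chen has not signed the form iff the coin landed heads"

(A) True; (B) True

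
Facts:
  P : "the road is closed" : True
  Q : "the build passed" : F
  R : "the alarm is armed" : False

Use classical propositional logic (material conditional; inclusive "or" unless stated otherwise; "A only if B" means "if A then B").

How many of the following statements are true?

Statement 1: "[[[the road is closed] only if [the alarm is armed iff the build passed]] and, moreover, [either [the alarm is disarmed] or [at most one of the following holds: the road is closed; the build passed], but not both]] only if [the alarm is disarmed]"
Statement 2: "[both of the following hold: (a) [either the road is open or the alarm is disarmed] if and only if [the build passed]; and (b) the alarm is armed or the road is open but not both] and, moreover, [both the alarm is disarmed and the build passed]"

1

Statement 1: Formalization: ((P -> (R iff Q)) and (not R xor (P nand Q))) -> not R

R iff Q = False iff False = True
P -> (R iff Q) = True -> True = True
not R = not False = True
P nand Q = True nand False = True
not R xor (P nand Q) = True xor True = False
(P -> (R iff Q)) and (not R xor (P nand Q)) = True and False = False
not R = not False = True
((P -> (R iff Q)) and (not R xor (P nand Q))) -> not R = False -> True = True
So Statement 1 is true.

Statement 2: This is (((not P or not R) iff Q) and (R xor not P)) and (not R and Q).

not P = not True = False
not R = not False = True
not P or not R = False or True = True
(not P or not R) iff Q = True iff False = False
not P = not True = False
R xor not P = False xor False = False
((not P or not R) iff Q) and (R xor not P) = False and False = False
not R = not False = True
not R and Q = True and False = False
(((not P or not R) iff Q) and (R xor not P)) and (not R and Q) = False and False = False
So Statement 2 is false.

Count: 1.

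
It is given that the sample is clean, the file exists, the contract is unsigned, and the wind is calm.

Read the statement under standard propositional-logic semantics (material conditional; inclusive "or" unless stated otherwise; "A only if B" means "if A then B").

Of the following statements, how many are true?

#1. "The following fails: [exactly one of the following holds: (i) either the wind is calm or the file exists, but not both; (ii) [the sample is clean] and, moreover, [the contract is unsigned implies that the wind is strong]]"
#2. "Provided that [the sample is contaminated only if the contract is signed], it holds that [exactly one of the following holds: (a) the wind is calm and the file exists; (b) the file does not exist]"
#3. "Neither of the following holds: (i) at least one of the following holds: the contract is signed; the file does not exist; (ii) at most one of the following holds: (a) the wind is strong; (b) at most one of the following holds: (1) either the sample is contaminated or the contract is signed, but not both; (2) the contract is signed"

Let S = "the wind is strong" (F), Q = "the file exists" (T), P = "the sample is contaminated" (F), R = "the contract is signed" (F).

#1: Parsed as ¬((¬S ⊕ Q) ⊕ (¬P ∧ (¬R → S)))

¬S = ¬F = T
¬S ⊕ Q = T ⊕ T = F
¬P = ¬F = T
¬R = ¬F = T
¬R → S = T → F = F
¬P ∧ (¬R → S) = T ∧ F = F
(¬S ⊕ Q) ⊕ (¬P ∧ (¬R → S)) = F ⊕ F = F
¬((¬S ⊕ Q) ⊕ (¬P ∧ (¬R → S))) = ¬F = T
Hence #1 is true.

#2: Parsed as (P → R) → ((¬S ∧ Q) ⊕ ¬Q)

P → R = F → F = T
¬S = ¬F = T
¬S ∧ Q = T ∧ T = T
¬Q = ¬T = F
(¬S ∧ Q) ⊕ ¬Q = T ⊕ F = T
(P → R) → ((¬S ∧ Q) ⊕ ¬Q) = T → T = T
Thus #2 is true.

#3: Formalization: (R ∨ ¬Q) ↓ (S ↑ ((P ⊕ R) ↑ R))

¬Q = ¬T = F
R ∨ ¬Q = F ∨ F = F
P ⊕ R = F ⊕ F = F
(P ⊕ R) ↑ R = F ↑ F = T
S ↑ ((P ⊕ R) ↑ R) = F ↑ T = T
(R ∨ ¬Q) ↓ (S ↑ ((P ⊕ R) ↑ R)) = F ↓ T = F
Thus #3 is false.

2 of the 3 statements are true (#1, #2).

2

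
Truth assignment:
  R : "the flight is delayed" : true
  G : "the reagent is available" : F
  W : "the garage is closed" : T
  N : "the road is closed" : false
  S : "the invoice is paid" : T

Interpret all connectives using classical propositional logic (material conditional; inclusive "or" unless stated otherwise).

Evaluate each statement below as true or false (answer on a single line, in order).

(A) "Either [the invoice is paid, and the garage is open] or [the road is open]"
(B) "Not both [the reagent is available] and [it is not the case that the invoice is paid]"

(A): Formalization: (S and not W) or not N

not W = not True = False
S and not W = True and False = False
not N = not False = True
(S and not W) or not N = False or True = True
Thus (A) is true.

(B): In symbols: G nand not S

not S = not True = False
G nand not S = False nand False = True
Thus (B) is true.

(A) true / (B) true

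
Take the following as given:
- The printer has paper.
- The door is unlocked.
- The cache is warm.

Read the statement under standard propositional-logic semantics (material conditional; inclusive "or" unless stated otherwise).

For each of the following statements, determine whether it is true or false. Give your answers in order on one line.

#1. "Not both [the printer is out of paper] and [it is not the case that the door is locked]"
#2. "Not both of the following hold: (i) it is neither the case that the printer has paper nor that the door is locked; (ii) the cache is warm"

#1 T; #2 T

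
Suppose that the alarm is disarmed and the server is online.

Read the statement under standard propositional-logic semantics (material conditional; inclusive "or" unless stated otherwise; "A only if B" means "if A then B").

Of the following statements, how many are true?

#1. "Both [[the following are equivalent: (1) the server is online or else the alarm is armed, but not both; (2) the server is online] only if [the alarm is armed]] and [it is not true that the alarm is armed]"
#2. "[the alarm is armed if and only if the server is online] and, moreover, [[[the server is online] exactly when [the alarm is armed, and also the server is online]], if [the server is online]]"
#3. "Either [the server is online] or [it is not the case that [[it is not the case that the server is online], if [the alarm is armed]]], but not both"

1

Let U = "the server is online" (T), P = "the alarm is armed" (F).

#1: Parsed as (((U ⊕ P) ↔ U) → P) ∧ ¬P

U ⊕ P = T ⊕ F = T
(U ⊕ P) ↔ U = T ↔ T = T
((U ⊕ P) ↔ U) → P = T → F = F
¬P = ¬F = T
(((U ⊕ P) ↔ U) → P) ∧ ¬P = F ∧ T = F
Thus #1 is false.

#2: Parsed as (P ↔ U) ∧ (U → (U ↔ (P ∧ U)))

P ↔ U = F ↔ T = F
P ∧ U = F ∧ T = F
U ↔ (P ∧ U) = T ↔ F = F
U → (U ↔ (P ∧ U)) = T → F = F
(P ↔ U) ∧ (U → (U ↔ (P ∧ U))) = F ∧ F = F
So #2 is false.

#3: This is U ⊕ ¬(P → ¬U).

¬U = ¬T = F
P → ¬U = F → F = T
¬(P → ¬U) = ¬T = F
U ⊕ ¬(P → ¬U) = T ⊕ F = T
Thus #3 is true.

1 of the 3 statements is true (#3).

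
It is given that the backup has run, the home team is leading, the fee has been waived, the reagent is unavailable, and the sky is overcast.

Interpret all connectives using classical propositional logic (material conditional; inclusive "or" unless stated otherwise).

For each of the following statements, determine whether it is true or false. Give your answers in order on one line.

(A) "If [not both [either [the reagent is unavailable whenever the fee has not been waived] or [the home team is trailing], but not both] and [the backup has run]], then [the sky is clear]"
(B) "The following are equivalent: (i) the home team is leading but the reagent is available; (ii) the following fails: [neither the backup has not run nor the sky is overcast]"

Let N = "the fee has been waived" (T), L = "the reagent is available" (F), V = "the home team is leading" (T), K = "the backup has run" (T), U = "the sky is overcast" (T).

(A): Parsed as (((~N -> ~L) xor ~V) nand K) -> ~U

~N = ~T = F
~L = ~F = T
~N -> ~L = F -> T = T
~V = ~T = F
(~N -> ~L) xor ~V = T xor F = T
((~N -> ~L) xor ~V) nand K = T nand T = F
~U = ~T = F
(((~N -> ~L) xor ~V) nand K) -> ~U = F -> F = T
So (A) is true.

(B): This is (V & L) <-> ~(~K nor U).

V & L = T & F = F
~K = ~T = F
~K nor U = F nor T = F
~(~K nor U) = ~F = T
(V & L) <-> ~(~K nor U) = F <-> T = F
Hence (B) is false.

(A) True / (B) False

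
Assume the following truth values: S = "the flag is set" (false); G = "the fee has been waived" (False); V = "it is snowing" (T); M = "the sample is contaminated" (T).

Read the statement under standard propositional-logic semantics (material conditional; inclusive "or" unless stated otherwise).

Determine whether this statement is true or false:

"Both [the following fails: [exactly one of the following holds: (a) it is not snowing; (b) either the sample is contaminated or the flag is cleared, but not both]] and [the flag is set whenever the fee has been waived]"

Parsed as ¬(¬V ⊕ (M ⊕ ¬S)) ∧ (G → S)

¬V = ¬T = F
¬S = ¬F = T
M ⊕ ¬S = T ⊕ T = F
¬V ⊕ (M ⊕ ¬S) = F ⊕ F = F
¬(¬V ⊕ (M ⊕ ¬S)) = ¬F = T
G → S = F → F = T
¬(¬V ⊕ (M ⊕ ¬S)) ∧ (G → S) = T ∧ T = T

True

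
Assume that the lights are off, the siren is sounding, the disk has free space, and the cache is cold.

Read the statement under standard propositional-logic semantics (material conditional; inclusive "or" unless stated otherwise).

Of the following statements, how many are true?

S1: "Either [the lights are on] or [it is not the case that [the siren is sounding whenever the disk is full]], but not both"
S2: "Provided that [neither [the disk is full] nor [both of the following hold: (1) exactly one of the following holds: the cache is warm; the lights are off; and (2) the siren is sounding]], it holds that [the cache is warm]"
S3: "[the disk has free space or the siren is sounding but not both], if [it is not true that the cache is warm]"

Let P = "the lights are on" (False), R = "the disk is full" (False), Q = "the siren is sounding" (True), S = "the cache is warm" (False).

S1: Parsed as P xor not (R -> Q)

R -> Q = False -> True = True
not (R -> Q) = not True = False
P xor not (R -> Q) = False xor False = False
Hence S1 is false.

S2: This is (R nor ((S xor not P) and Q)) -> S.

not P = not False = True
S xor not P = False xor True = True
(S xor not P) and Q = True and True = True
R nor ((S xor not P) and Q) = False nor True = False
(R nor ((S xor not P) and Q)) -> S = False -> False = True
Thus S2 is true.

S3: In symbols: not S -> (not R xor Q)

not S = not False = True
not R = not False = True
not R xor Q = True xor True = False
not S -> (not R xor Q) = True -> False = False
So S3 is false.

True statements: 1.

1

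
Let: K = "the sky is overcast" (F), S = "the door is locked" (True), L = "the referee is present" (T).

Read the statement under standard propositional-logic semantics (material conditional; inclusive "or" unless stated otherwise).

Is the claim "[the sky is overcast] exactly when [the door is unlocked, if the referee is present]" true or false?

Parsed as K ↔ (L → ¬S)

¬S = ¬T = F
L → ¬S = T → F = F
K ↔ (L → ¬S) = F ↔ F = T

true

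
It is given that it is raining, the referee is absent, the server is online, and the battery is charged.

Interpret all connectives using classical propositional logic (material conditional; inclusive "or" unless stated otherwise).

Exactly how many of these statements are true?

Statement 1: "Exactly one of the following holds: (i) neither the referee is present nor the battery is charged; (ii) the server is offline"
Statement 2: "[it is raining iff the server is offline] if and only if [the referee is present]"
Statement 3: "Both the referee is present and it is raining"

1

Let H = "the referee is present" (F), N = "the battery is charged" (T), M = "the server is online" (T), G = "it is raining" (T).

Statement 1: This is (H nor N) xor ~M.

H nor N = F nor T = F
~M = ~T = F
(H nor N) xor ~M = F xor F = F
Hence Statement 1 is false.

Statement 2: Formalization: (G <-> ~M) <-> H

~M = ~T = F
G <-> ~M = T <-> F = F
(G <-> ~M) <-> H = F <-> F = T
So Statement 2 is true.

Statement 3: Parsed as H & G

H & G = F & T = F
Hence Statement 3 is false.

Count: 1.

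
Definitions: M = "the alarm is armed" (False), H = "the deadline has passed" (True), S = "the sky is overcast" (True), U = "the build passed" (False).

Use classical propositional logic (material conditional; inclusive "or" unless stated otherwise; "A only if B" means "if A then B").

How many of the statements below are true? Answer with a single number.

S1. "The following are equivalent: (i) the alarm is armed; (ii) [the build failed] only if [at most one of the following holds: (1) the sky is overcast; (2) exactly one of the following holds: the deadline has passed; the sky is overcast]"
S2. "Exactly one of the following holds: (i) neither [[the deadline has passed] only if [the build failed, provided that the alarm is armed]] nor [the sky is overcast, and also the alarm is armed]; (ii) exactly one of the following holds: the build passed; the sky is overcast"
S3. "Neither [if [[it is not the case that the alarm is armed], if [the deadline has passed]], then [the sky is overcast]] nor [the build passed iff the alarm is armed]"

S1: Formalization: M ↔ (¬U → (S ↑ (H ⊕ S)))

¬U = ¬F = T
H ⊕ S = T ⊕ T = F
S ↑ (H ⊕ S) = T ↑ F = T
¬U → (S ↑ (H ⊕ S)) = T → T = T
M ↔ (¬U → (S ↑ (H ⊕ S))) = F ↔ T = F
Thus S1 is false.

S2: Parsed as ((H → (M → ¬U)) ↓ (S ∧ M)) ⊕ (U ⊕ S)

¬U = ¬F = T
M → ¬U = F → T = T
H → (M → ¬U) = T → T = T
S ∧ M = T ∧ F = F
(H → (M → ¬U)) ↓ (S ∧ M) = T ↓ F = F
U ⊕ S = F ⊕ T = T
((H → (M → ¬U)) ↓ (S ∧ M)) ⊕ (U ⊕ S) = F ⊕ T = T
So S2 is true.

S3: Formalization: ((H → ¬M) → S) ↓ (U ↔ M)

¬M = ¬F = T
H → ¬M = T → T = T
(H → ¬M) → S = T → T = T
U ↔ M = F ↔ F = T
((H → ¬M) → S) ↓ (U ↔ M) = T ↓ T = F
Thus S3 is false.

Count: 1.

1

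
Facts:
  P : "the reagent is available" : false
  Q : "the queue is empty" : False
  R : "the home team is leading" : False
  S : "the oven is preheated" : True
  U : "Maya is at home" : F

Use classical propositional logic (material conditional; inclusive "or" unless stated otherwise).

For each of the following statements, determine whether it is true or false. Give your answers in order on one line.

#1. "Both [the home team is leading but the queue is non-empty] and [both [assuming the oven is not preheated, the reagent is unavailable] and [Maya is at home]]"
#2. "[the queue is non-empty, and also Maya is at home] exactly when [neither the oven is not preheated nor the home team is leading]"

#1 false, #2 false

#1: In symbols: (R & ~Q) & ((~S -> ~P) & U)

~Q = ~F = T
R & ~Q = F & T = F
~S = ~T = F
~P = ~F = T
~S -> ~P = F -> T = T
(~S -> ~P) & U = T & F = F
(R & ~Q) & ((~S -> ~P) & U) = F & F = F
So #1 is false.

#2: This is (~Q & U) <-> (~S nor R).

~Q = ~F = T
~Q & U = T & F = F
~S = ~T = F
~S nor R = F nor F = T
(~Q & U) <-> (~S nor R) = F <-> T = F
Thus #2 is false.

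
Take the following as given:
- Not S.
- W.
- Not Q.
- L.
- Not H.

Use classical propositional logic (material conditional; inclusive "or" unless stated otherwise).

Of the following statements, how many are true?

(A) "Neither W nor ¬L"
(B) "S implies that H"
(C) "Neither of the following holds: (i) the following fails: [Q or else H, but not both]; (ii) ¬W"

(A): This is W nor not L.

not L = not True = False
W nor not L = True nor False = False
Thus (A) is false.

(B): Parsed as S -> H

S -> H = False -> False = True
So (B) is true.

(C): Parsed as not (Q xor H) nor not W

Q xor H = False xor False = False
not (Q xor H) = not False = True
not W = not True = False
not (Q xor H) nor not W = True nor False = False
So (C) is false.

1 of the 3 statements is true ((B)).

1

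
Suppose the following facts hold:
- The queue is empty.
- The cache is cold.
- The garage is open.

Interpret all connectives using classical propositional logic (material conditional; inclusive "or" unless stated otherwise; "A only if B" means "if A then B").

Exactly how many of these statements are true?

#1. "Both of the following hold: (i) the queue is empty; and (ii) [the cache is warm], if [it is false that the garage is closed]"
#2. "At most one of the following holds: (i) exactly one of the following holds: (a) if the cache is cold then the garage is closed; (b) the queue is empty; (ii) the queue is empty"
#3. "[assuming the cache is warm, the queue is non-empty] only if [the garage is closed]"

0

Let Q = "the queue is empty" (True), N = "the garage is closed" (False), L = "the cache is warm" (False).

#1: This is Q and (not N -> L).

not N = not False = True
not N -> L = True -> False = False
Q and (not N -> L) = True and False = False
Hence #1 is false.

#2: Formalization: ((not L -> N) xor Q) nand Q

not L = not False = True
not L -> N = True -> False = False
(not L -> N) xor Q = False xor True = True
((not L -> N) xor Q) nand Q = True nand True = False
Thus #2 is false.

#3: This is (L -> not Q) -> N.

not Q = not True = False
L -> not Q = False -> False = True
(L -> not Q) -> N = True -> False = False
Hence #3 is false.

0 of the 3 statements are true (none).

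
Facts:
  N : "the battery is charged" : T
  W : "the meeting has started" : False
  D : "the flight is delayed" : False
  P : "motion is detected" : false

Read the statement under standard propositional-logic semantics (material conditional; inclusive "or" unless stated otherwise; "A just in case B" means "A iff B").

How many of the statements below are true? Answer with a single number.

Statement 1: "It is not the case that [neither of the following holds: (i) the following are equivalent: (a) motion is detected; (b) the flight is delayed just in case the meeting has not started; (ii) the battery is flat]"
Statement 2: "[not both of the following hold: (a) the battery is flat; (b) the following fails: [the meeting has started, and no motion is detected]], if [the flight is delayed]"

Statement 1: Parsed as ¬((P ↔ (D ↔ ¬W)) ↓ ¬N)

¬W = ¬F = T
D ↔ ¬W = F ↔ T = F
P ↔ (D ↔ ¬W) = F ↔ F = T
¬N = ¬T = F
(P ↔ (D ↔ ¬W)) ↓ ¬N = T ↓ F = F
¬((P ↔ (D ↔ ¬W)) ↓ ¬N) = ¬F = T
Hence Statement 1 is true.

Statement 2: In symbols: D → (¬N ↑ ¬(W ∧ ¬P))

¬N = ¬T = F
¬P = ¬F = T
W ∧ ¬P = F ∧ T = F
¬(W ∧ ¬P) = ¬F = T
¬N ↑ ¬(W ∧ ¬P) = F ↑ T = T
D → (¬N ↑ ¬(W ∧ ¬P)) = F → T = T
Hence Statement 2 is true.

True statements: 2.

2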